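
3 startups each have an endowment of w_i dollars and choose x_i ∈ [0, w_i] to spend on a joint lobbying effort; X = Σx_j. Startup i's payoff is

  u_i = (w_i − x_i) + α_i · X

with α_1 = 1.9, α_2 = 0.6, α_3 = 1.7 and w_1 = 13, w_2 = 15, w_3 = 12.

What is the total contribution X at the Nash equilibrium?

∂u_i/∂x_i = α_i − 1, so startup i contributes w_i if α_i > 1, else 0.
α_i > 1 for i ∈ {1, 3}; NE contributions (13, 0, 12), X = 25.

25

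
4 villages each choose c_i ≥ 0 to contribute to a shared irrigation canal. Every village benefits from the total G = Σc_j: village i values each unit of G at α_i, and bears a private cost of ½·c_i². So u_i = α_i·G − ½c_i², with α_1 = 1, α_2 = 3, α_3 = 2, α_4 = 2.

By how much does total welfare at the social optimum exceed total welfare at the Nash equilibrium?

Village i's FOC: ∂u_i/∂c_i = α_i − c_i = 0, so c_i* = α_i.
NE contributions = (1, 3, 2, 2); G = 8.
W^NE = (Σα)·G − ½Σα_i² = 8² − ½·18 = 55.
Planner sets c_i = Σα_j = 8 for every i, so G^SO = 4·8 = 32.
W^SO = (Σα)·G^SO − ½·4·(Σα)² = (4/2)·8² = 128.
Deadweight loss = W^SO − W^NE = 73.

73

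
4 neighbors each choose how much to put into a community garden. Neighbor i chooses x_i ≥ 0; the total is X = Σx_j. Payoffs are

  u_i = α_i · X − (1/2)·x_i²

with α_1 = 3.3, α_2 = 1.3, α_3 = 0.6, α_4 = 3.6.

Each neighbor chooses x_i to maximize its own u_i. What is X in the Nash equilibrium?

8.8

Neighbor i's FOC: ∂u_i/∂x_i = α_i − x_i = 0, so x_i* = α_i.
NE contributions = (3.3, 1.3, 0.6, 3.6); X = 8.8.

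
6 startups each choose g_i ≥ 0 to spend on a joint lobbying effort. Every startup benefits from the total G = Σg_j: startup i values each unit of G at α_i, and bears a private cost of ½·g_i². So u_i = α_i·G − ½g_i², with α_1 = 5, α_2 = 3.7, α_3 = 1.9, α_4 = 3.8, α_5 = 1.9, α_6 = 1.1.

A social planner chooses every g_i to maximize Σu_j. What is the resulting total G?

104.4

Planner FOC: ∂(Σu_j)/∂g_i = (Σα_j) − g_i = 0, so g_i^SO = Σα_j = 17.4 for every i; G^SO = 104.4.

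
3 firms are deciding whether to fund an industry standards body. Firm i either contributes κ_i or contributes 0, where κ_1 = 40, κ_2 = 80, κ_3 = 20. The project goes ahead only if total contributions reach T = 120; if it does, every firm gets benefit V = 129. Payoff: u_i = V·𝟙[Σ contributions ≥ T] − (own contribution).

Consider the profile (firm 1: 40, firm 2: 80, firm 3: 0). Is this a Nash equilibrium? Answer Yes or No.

Total = 120 ≥ 120: provided.
Firm 1 (pledges 40, payoff 89): dropping to 0 → total 80, payoff 0. No gain.
Firm 2 (pledges 80, payoff 49): dropping to 0 → total 40, payoff 0. No gain.
Firm 3 (pledges 0, payoff 129): pledging 20 → total 140, payoff 109. No gain.

Yes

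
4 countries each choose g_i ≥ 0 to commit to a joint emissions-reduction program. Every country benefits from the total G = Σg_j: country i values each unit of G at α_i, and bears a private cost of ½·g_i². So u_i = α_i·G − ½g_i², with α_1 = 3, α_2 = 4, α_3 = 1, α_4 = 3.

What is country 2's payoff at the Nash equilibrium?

36

Country i's FOC: ∂u_i/∂g_i = α_i − g_i = 0, so g_i* = α_i.
NE contributions = (3, 4, 1, 3); G = 11.
u_2 = α_2·G − ½·(g_2)² = 4·11 − ½·4² = 36.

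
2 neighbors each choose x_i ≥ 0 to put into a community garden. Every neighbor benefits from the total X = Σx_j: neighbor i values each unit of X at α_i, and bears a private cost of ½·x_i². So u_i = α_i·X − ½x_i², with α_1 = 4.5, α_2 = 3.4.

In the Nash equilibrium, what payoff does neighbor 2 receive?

21.08

Neighbor i's FOC: ∂u_i/∂x_i = α_i − x_i = 0, so x_i* = α_i.
NE contributions = (4.5, 3.4); X = 7.9.
u_2 = α_2·X − ½·(x_2)² = 3.4·7.9 − ½·3.4² = 21.08.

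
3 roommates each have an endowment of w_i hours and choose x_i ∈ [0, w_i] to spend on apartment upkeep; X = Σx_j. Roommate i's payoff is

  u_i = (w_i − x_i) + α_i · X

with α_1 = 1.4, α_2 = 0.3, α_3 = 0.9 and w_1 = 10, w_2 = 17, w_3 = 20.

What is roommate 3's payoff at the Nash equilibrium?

29

∂u_i/∂x_i = α_i − 1, so roommate i contributes w_i if α_i > 1, else 0.
α_i > 1 for i ∈ {1}; NE contributions (10, 0, 0), X = 10.
u_3 = (20 − 0) + 0.9·10 = 29.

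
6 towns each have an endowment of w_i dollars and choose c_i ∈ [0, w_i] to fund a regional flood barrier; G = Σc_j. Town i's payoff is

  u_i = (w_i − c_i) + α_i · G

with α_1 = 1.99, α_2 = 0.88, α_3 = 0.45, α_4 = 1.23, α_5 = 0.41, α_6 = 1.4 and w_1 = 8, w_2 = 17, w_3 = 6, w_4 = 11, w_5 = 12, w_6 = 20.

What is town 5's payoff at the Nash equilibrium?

27.99

∂u_i/∂c_i = α_i − 1, so town i contributes w_i if α_i > 1, else 0.
α_i > 1 for i ∈ {1, 4, 6}; NE contributions (8, 0, 0, 11, 0, 20), G = 39.
u_5 = (12 − 0) + 0.41·39 = 27.99.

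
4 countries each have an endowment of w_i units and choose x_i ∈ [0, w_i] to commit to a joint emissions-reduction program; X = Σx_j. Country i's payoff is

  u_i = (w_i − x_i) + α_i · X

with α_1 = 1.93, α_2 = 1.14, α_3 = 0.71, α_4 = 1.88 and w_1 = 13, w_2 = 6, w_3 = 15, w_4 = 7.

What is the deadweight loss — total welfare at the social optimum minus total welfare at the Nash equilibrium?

69.9

∂u_i/∂x_i = α_i − 1, so country i contributes w_i if α_i > 1, else 0.
α_i > 1 for i ∈ {1, 2, 4}; NE contributions (13, 6, 0, 7), X = 26.
W^NE = Σw_i − X^NE + (Σα_i)·X^NE = 41 + 4.66·26 = 162.16.
Planner: ∂(Σu_j)/∂x_i = Σα_j − 1 = 4.66 > 0, so everyone contributes w_i; X^SO = 41, W^SO = 41 + 4.66·41 = 232.06.
Deadweight loss = 69.9.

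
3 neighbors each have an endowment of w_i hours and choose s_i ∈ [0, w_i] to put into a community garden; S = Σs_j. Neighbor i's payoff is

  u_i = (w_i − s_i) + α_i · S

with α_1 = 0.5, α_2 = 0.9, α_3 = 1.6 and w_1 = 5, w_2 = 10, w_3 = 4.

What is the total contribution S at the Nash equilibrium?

∂u_i/∂s_i = α_i − 1, so neighbor i contributes w_i if α_i > 1, else 0.
α_i > 1 for i ∈ {3}; NE contributions (0, 0, 4), S = 4.

4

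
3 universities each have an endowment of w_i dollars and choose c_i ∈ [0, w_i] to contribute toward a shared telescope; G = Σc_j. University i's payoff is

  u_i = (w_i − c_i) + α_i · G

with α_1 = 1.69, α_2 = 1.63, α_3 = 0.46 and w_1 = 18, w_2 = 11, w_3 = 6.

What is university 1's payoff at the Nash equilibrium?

49.01

∂u_i/∂c_i = α_i − 1, so university i contributes w_i if α_i > 1, else 0.
α_i > 1 for i ∈ {1, 2}; NE contributions (18, 11, 0), G = 29.
u_1 = (18 − 18) + 1.69·29 = 49.01.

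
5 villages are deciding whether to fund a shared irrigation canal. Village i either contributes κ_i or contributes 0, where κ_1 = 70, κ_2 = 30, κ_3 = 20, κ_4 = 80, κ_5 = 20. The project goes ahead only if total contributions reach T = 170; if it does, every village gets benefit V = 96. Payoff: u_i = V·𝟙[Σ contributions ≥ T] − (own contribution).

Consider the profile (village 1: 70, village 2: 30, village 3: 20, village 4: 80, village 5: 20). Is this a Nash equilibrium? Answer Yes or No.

Total = 220 ≥ 170: provided.
Village 1 (pledges 70, payoff 26): dropping to 0 → total 150, payoff 0. No gain.
Village 2 (pledges 30, payoff 66): dropping to 0 → total 190, payoff 96. Profitable deviation.

No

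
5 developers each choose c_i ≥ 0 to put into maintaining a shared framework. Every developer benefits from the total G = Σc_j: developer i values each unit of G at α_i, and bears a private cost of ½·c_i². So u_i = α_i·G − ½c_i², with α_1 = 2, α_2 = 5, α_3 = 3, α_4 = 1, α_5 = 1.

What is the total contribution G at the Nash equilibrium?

12

Developer i's FOC: ∂u_i/∂c_i = α_i − c_i = 0, so c_i* = α_i.
NE contributions = (2, 5, 3, 1, 1); G = 12.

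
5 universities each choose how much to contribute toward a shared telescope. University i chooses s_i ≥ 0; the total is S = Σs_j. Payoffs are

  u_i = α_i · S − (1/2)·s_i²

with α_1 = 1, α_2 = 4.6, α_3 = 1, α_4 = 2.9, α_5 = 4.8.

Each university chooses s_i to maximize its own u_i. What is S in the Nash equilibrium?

University i's FOC: ∂u_i/∂s_i = α_i − s_i = 0, so s_i* = α_i.
NE contributions = (1, 4.6, 1, 2.9, 4.8); S = 14.3.

14.3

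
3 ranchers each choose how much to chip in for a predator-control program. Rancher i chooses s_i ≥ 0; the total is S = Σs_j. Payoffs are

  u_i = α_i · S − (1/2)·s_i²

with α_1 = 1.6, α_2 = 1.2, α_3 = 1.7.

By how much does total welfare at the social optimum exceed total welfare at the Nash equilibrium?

13.57

Rancher i's FOC: ∂u_i/∂s_i = α_i − s_i = 0, so s_i* = α_i.
NE contributions = (1.6, 1.2, 1.7); S = 4.5.
W^NE = (Σα)·S − ½Σα_i² = 4.5² − ½·6.89 = 16.805.
Planner sets s_i = Σα_j = 4.5 for every i, so S^SO = 3·4.5 = 13.5.
W^SO = (Σα)·S^SO − ½·3·(Σα)² = (3/2)·4.5² = 30.375.
Deadweight loss = W^SO − W^NE = 13.57.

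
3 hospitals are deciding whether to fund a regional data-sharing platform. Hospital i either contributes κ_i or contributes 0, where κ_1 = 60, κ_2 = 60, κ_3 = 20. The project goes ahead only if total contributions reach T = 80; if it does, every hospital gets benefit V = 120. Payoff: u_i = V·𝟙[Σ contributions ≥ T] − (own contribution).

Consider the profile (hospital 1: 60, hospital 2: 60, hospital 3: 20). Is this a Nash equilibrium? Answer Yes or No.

Total = 140 ≥ 80: provided.
Hospital 1 (pledges 60, payoff 60): dropping to 0 → total 80, payoff 120. Profitable deviation.

No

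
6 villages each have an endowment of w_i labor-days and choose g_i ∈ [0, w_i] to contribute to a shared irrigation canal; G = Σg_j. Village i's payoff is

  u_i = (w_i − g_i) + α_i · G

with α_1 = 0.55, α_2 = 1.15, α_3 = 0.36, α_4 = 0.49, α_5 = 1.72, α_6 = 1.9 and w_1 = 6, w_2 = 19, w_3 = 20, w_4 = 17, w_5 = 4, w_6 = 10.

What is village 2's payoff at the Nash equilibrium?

∂u_i/∂g_i = α_i − 1, so village i contributes w_i if α_i > 1, else 0.
α_i > 1 for i ∈ {2, 5, 6}; NE contributions (0, 19, 0, 0, 4, 10), G = 33.
u_2 = (19 − 19) + 1.15·33 = 37.95.

37.95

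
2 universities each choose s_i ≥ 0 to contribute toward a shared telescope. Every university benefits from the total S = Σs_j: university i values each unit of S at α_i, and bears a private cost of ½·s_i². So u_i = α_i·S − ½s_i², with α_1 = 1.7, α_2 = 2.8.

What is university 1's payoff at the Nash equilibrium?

6.205

University i's FOC: ∂u_i/∂s_i = α_i − s_i = 0, so s_i* = α_i.
NE contributions = (1.7, 2.8); S = 4.5.
u_1 = α_1·S − ½·(s_1)² = 1.7·4.5 − ½·1.7² = 6.205.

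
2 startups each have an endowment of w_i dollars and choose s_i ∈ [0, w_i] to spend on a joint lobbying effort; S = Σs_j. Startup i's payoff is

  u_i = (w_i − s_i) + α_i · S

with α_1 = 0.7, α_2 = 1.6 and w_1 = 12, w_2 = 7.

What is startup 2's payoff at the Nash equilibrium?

11.2

∂u_i/∂s_i = α_i − 1, so startup i contributes w_i if α_i > 1, else 0.
α_i > 1 for i ∈ {2}; NE contributions (0, 7), S = 7.
u_2 = (7 − 7) + 1.6·7 = 11.2.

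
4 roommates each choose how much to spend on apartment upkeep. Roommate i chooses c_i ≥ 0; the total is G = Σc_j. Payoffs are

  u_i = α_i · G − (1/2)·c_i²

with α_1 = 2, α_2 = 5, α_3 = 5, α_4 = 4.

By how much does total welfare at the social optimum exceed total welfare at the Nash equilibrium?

Roommate i's FOC: ∂u_i/∂c_i = α_i − c_i = 0, so c_i* = α_i.
NE contributions = (2, 5, 5, 4); G = 16.
W^NE = (Σα)·G − ½Σα_i² = 16² − ½·70 = 221.
Planner sets c_i = Σα_j = 16 for every i, so G^SO = 4·16 = 64.
W^SO = (Σα)·G^SO − ½·4·(Σα)² = (4/2)·16² = 512.
Deadweight loss = W^SO − W^NE = 291.

291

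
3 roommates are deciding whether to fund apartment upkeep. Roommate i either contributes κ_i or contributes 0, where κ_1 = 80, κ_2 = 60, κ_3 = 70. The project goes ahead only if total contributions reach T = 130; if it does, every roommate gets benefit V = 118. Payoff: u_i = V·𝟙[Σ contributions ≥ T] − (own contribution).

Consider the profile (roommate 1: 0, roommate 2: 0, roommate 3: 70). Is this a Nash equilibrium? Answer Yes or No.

Total = 70 < 130: not provided.
Roommate 1 (pledges 0, payoff 0): pledging 80 → total 150, payoff 38. Profitable deviation.

No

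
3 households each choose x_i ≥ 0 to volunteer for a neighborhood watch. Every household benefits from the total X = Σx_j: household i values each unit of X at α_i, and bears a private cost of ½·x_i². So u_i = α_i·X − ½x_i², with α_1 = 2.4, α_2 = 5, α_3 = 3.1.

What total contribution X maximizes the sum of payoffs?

Planner FOC: ∂(Σu_j)/∂x_i = (Σα_j) − x_i = 0, so x_i^SO = Σα_j = 10.5 for every i; X^SO = 31.5.

31.5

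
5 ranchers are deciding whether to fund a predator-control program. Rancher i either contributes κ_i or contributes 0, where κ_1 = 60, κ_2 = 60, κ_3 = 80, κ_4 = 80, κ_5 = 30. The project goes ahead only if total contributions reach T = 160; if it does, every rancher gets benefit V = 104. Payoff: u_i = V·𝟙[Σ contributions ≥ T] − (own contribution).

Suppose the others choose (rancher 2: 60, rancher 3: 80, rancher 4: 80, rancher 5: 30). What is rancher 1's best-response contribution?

0

Others' total = 250 ≥ 160; contributing adds cost 60 for no extra benefit.
Best response: 0.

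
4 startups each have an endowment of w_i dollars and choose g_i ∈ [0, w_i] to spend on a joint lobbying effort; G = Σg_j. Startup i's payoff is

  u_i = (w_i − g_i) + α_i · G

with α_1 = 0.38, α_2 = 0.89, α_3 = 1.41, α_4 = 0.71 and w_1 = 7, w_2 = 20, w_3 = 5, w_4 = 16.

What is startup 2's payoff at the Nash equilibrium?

∂u_i/∂g_i = α_i − 1, so startup i contributes w_i if α_i > 1, else 0.
α_i > 1 for i ∈ {3}; NE contributions (0, 0, 5, 0), G = 5.
u_2 = (20 − 0) + 0.89·5 = 24.45.

24.45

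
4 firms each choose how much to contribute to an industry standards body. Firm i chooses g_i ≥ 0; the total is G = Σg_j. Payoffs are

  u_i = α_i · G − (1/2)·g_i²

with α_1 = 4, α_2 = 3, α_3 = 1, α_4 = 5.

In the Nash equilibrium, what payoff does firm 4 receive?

Firm i's FOC: ∂u_i/∂g_i = α_i − g_i = 0, so g_i* = α_i.
NE contributions = (4, 3, 1, 5); G = 13.
u_4 = α_4·G − ½·(g_4)² = 5·13 − ½·5² = 52.5.

52.5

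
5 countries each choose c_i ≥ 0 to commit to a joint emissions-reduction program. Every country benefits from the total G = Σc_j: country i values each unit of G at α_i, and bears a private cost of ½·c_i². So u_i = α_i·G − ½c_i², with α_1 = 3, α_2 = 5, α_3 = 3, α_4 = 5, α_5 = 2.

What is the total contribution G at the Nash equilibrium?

Country i's FOC: ∂u_i/∂c_i = α_i − c_i = 0, so c_i* = α_i.
NE contributions = (3, 5, 3, 5, 2); G = 18.

18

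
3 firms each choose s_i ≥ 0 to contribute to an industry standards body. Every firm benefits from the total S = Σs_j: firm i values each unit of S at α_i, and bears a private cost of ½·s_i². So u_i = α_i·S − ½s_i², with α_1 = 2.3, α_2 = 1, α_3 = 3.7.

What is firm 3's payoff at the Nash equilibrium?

Firm i's FOC: ∂u_i/∂s_i = α_i − s_i = 0, so s_i* = α_i.
NE contributions = (2.3, 1, 3.7); S = 7.
u_3 = α_3·S − ½·(s_3)² = 3.7·7 − ½·3.7² = 19.055.

19.055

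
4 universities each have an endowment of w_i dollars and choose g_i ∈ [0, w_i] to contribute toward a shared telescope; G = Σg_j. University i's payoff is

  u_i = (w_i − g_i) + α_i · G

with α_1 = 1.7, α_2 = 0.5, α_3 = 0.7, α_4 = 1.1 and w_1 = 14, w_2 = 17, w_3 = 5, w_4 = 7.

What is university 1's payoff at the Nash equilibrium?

35.7

∂u_i/∂g_i = α_i − 1, so university i contributes w_i if α_i > 1, else 0.
α_i > 1 for i ∈ {1, 4}; NE contributions (14, 0, 0, 7), G = 21.
u_1 = (14 − 14) + 1.7·21 = 35.7.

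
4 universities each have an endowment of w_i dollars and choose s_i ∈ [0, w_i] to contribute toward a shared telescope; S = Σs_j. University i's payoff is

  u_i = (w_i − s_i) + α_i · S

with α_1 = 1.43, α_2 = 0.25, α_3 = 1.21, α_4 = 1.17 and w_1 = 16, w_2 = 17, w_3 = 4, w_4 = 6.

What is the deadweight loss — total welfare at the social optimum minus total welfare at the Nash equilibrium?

52.02

∂u_i/∂s_i = α_i − 1, so university i contributes w_i if α_i > 1, else 0.
α_i > 1 for i ∈ {1, 3, 4}; NE contributions (16, 0, 4, 6), S = 26.
W^NE = Σw_i − S^NE + (Σα_i)·S^NE = 43 + 3.06·26 = 122.56.
Planner: ∂(Σu_j)/∂s_i = Σα_j − 1 = 3.06 > 0, so everyone contributes w_i; S^SO = 43, W^SO = 43 + 3.06·43 = 174.58.
Deadweight loss = 52.02.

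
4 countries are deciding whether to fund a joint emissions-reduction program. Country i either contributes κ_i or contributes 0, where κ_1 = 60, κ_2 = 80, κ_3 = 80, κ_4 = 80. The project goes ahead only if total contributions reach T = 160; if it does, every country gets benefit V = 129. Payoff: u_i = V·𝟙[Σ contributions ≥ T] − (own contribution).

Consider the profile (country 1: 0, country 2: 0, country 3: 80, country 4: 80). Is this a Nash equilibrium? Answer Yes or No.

Yes

Total = 160 ≥ 160: provided.
Country 1 (pledges 0, payoff 129): pledging 60 → total 220, payoff 69. No gain.
Country 2 (pledges 0, payoff 129): pledging 80 → total 240, payoff 49. No gain.
Country 3 (pledges 80, payoff 49): dropping to 0 → total 80, payoff 0. No gain.
Country 4 (pledges 80, payoff 49): dropping to 0 → total 80, payoff 0. No gain.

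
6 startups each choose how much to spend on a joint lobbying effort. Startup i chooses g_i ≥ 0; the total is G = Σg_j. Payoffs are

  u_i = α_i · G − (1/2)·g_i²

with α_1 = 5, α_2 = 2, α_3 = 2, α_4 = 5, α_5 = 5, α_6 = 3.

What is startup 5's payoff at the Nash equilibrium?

97.5

Startup i's FOC: ∂u_i/∂g_i = α_i − g_i = 0, so g_i* = α_i.
NE contributions = (5, 2, 2, 5, 5, 3); G = 22.
u_5 = α_5·G − ½·(g_5)² = 5·22 − ½·5² = 97.5.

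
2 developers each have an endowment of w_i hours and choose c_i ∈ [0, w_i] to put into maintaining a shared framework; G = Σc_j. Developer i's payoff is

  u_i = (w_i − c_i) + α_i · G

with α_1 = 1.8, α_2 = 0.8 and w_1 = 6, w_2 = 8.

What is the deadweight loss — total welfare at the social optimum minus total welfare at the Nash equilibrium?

12.8

∂u_i/∂c_i = α_i − 1, so developer i contributes w_i if α_i > 1, else 0.
α_i > 1 for i ∈ {1}; NE contributions (6, 0), G = 6.
W^NE = Σw_i − G^NE + (Σα_i)·G^NE = 14 + 1.6·6 = 23.6.
Planner: ∂(Σu_j)/∂c_i = Σα_j − 1 = 1.6 > 0, so everyone contributes w_i; G^SO = 14, W^SO = 14 + 1.6·14 = 36.4.
Deadweight loss = 12.8.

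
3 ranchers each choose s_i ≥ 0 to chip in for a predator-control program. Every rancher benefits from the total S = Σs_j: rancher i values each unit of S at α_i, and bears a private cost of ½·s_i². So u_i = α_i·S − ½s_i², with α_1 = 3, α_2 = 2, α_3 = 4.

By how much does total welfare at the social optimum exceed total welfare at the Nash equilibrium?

55

Rancher i's FOC: ∂u_i/∂s_i = α_i − s_i = 0, so s_i* = α_i.
NE contributions = (3, 2, 4); S = 9.
W^NE = (Σα)·S − ½Σα_i² = 9² − ½·29 = 66.5.
Planner sets s_i = Σα_j = 9 for every i, so S^SO = 3·9 = 27.
W^SO = (Σα)·S^SO − ½·3·(Σα)² = (3/2)·9² = 121.5.
Deadweight loss = W^SO − W^NE = 55.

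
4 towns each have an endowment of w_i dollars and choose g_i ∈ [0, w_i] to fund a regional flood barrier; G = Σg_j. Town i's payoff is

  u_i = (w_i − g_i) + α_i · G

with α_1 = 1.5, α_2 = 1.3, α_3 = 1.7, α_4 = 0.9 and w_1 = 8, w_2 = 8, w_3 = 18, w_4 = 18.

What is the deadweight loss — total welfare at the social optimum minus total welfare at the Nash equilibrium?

79.2

∂u_i/∂g_i = α_i − 1, so town i contributes w_i if α_i > 1, else 0.
α_i > 1 for i ∈ {1, 2, 3}; NE contributions (8, 8, 18, 0), G = 34.
W^NE = Σw_i − G^NE + (Σα_i)·G^NE = 52 + 4.4·34 = 201.6.
Planner: ∂(Σu_j)/∂g_i = Σα_j − 1 = 4.4 > 0, so everyone contributes w_i; G^SO = 52, W^SO = 52 + 4.4·52 = 280.8.
Deadweight loss = 79.2.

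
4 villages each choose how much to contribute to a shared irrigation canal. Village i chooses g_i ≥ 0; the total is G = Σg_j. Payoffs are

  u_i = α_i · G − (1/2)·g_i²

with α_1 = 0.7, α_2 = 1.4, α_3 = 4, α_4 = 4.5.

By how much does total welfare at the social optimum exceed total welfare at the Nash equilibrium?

131.71

Village i's FOC: ∂u_i/∂g_i = α_i − g_i = 0, so g_i* = α_i.
NE contributions = (0.7, 1.4, 4, 4.5); G = 10.6.
W^NE = (Σα)·G − ½Σα_i² = 10.6² − ½·38.7 = 93.01.
Planner sets g_i = Σα_j = 10.6 for every i, so G^SO = 4·10.6 = 42.4.
W^SO = (Σα)·G^SO − ½·4·(Σα)² = (4/2)·10.6² = 224.72.
Deadweight loss = W^SO − W^NE = 131.71.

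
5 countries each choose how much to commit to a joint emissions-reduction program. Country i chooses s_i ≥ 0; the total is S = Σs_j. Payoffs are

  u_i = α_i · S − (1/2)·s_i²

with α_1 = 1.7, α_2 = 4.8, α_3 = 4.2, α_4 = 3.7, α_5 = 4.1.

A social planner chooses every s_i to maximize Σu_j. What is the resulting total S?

92.5

Planner FOC: ∂(Σu_j)/∂s_i = (Σα_j) − s_i = 0, so s_i^SO = Σα_j = 18.5 for every i; S^SO = 92.5.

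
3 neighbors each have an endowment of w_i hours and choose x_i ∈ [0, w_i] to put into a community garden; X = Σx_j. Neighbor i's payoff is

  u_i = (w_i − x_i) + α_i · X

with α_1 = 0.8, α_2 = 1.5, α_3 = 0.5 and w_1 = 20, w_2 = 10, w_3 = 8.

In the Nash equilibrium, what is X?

∂u_i/∂x_i = α_i − 1, so neighbor i contributes w_i if α_i > 1, else 0.
α_i > 1 for i ∈ {2}; NE contributions (0, 10, 0), X = 10.

10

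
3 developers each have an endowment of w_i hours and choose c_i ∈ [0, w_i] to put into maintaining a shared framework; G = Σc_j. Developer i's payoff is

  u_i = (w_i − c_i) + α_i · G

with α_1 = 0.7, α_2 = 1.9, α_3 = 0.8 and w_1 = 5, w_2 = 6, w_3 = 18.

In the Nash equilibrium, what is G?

∂u_i/∂c_i = α_i − 1, so developer i contributes w_i if α_i > 1, else 0.
α_i > 1 for i ∈ {2}; NE contributions (0, 6, 0), G = 6.

6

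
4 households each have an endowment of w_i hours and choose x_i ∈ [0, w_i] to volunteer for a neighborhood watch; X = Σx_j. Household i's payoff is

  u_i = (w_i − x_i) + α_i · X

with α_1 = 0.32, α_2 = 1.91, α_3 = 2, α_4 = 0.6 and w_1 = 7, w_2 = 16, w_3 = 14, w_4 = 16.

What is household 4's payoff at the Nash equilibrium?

34

∂u_i/∂x_i = α_i − 1, so household i contributes w_i if α_i > 1, else 0.
α_i > 1 for i ∈ {2, 3}; NE contributions (0, 16, 14, 0), X = 30.
u_4 = (16 − 0) + 0.6·30 = 34.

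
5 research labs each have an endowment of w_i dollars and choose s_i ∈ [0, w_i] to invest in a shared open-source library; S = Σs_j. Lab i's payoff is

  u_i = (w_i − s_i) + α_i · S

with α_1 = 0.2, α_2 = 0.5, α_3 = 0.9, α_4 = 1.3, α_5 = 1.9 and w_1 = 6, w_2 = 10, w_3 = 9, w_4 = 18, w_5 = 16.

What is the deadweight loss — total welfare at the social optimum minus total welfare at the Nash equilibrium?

95

∂u_i/∂s_i = α_i − 1, so lab i contributes w_i if α_i > 1, else 0.
α_i > 1 for i ∈ {4, 5}; NE contributions (0, 0, 0, 18, 16), S = 34.
W^NE = Σw_i − S^NE + (Σα_i)·S^NE = 59 + 3.8·34 = 188.2.
Planner: ∂(Σu_j)/∂s_i = Σα_j − 1 = 3.8 > 0, so everyone contributes w_i; S^SO = 59, W^SO = 59 + 3.8·59 = 283.2.
Deadweight loss = 95.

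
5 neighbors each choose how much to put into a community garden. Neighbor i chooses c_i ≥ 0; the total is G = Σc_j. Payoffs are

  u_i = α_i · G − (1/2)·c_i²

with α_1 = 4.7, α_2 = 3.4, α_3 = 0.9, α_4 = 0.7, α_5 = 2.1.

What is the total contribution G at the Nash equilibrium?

11.8

Neighbor i's FOC: ∂u_i/∂c_i = α_i − c_i = 0, so c_i* = α_i.
NE contributions = (4.7, 3.4, 0.9, 0.7, 2.1); G = 11.8.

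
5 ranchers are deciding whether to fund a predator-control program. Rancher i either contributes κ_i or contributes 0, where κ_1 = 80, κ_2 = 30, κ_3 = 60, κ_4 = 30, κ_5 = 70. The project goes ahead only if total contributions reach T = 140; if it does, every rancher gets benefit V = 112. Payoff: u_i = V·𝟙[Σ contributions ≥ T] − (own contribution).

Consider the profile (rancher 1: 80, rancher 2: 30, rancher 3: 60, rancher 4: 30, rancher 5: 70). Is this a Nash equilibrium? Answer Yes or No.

No

Total = 270 ≥ 140: provided.
Rancher 1 (pledges 80, payoff 32): dropping to 0 → total 190, payoff 112. Profitable deviation.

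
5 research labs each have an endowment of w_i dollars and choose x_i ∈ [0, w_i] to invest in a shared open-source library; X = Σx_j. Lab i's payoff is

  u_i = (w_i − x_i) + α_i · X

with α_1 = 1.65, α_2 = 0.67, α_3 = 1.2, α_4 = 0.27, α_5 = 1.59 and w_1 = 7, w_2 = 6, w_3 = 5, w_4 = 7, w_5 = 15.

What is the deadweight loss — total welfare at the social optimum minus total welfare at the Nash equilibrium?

∂u_i/∂x_i = α_i − 1, so lab i contributes w_i if α_i > 1, else 0.
α_i > 1 for i ∈ {1, 3, 5}; NE contributions (7, 0, 5, 0, 15), X = 27.
W^NE = Σw_i − X^NE + (Σα_i)·X^NE = 40 + 4.38·27 = 158.26.
Planner: ∂(Σu_j)/∂x_i = Σα_j − 1 = 4.38 > 0, so everyone contributes w_i; X^SO = 40, W^SO = 40 + 4.38·40 = 215.2.
Deadweight loss = 56.94.

56.94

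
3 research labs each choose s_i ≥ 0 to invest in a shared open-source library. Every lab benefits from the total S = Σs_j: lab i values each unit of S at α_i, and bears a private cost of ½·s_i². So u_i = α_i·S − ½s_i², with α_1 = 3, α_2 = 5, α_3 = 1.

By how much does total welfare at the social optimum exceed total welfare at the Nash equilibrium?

Lab i's FOC: ∂u_i/∂s_i = α_i − s_i = 0, so s_i* = α_i.
NE contributions = (3, 5, 1); S = 9.
W^NE = (Σα)·S − ½Σα_i² = 9² − ½·35 = 63.5.
Planner sets s_i = Σα_j = 9 for every i, so S^SO = 3·9 = 27.
W^SO = (Σα)·S^SO − ½·3·(Σα)² = (3/2)·9² = 121.5.
Deadweight loss = W^SO − W^NE = 58.

58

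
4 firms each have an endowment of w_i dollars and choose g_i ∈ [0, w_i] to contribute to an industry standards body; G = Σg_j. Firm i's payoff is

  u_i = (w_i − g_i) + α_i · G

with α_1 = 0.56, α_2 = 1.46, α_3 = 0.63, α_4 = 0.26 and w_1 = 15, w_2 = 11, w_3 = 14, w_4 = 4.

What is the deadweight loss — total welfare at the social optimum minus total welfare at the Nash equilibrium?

63.03

∂u_i/∂g_i = α_i − 1, so firm i contributes w_i if α_i > 1, else 0.
α_i > 1 for i ∈ {2}; NE contributions (0, 11, 0, 0), G = 11.
W^NE = Σw_i − G^NE + (Σα_i)·G^NE = 44 + 1.91·11 = 65.01.
Planner: ∂(Σu_j)/∂g_i = Σα_j − 1 = 1.91 > 0, so everyone contributes w_i; G^SO = 44, W^SO = 44 + 1.91·44 = 128.04.
Deadweight loss = 63.03.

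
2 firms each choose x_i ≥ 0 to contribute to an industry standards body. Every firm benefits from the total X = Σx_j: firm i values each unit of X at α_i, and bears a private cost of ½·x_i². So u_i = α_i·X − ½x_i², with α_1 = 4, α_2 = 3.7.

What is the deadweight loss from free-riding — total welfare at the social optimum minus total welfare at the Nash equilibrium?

14.845

Firm i's FOC: ∂u_i/∂x_i = α_i − x_i = 0, so x_i* = α_i.
NE contributions = (4, 3.7); X = 7.7.
W^NE = (Σα)·X − ½Σα_i² = 7.7² − ½·29.69 = 44.445.
Planner sets x_i = Σα_j = 7.7 for every i, so X^SO = 2·7.7 = 15.4.
W^SO = (Σα)·X^SO − ½·2·(Σα)² = (2/2)·7.7² = 59.29.
Deadweight loss = W^SO − W^NE = 14.845.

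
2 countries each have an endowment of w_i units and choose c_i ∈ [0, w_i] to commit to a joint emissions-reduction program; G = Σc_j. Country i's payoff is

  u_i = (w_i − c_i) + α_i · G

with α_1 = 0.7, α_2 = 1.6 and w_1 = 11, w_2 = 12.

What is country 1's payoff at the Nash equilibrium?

19.4

∂u_i/∂c_i = α_i − 1, so country i contributes w_i if α_i > 1, else 0.
α_i > 1 for i ∈ {2}; NE contributions (0, 12), G = 12.
u_1 = (11 − 0) + 0.7·12 = 19.4.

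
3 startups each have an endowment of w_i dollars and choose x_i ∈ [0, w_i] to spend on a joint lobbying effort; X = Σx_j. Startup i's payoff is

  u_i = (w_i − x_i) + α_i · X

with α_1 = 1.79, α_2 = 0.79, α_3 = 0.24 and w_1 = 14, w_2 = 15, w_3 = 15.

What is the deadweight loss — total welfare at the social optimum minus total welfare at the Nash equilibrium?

54.6

∂u_i/∂x_i = α_i − 1, so startup i contributes w_i if α_i > 1, else 0.
α_i > 1 for i ∈ {1}; NE contributions (14, 0, 0), X = 14.
W^NE = Σw_i − X^NE + (Σα_i)·X^NE = 44 + 1.82·14 = 69.48.
Planner: ∂(Σu_j)/∂x_i = Σα_j − 1 = 1.82 > 0, so everyone contributes w_i; X^SO = 44, W^SO = 44 + 1.82·44 = 124.08.
Deadweight loss = 54.6.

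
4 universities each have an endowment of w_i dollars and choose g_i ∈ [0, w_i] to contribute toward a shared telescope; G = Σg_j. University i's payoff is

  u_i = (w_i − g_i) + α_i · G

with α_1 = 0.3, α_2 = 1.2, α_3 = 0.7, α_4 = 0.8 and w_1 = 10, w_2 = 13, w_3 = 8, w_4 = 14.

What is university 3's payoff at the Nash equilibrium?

17.1

∂u_i/∂g_i = α_i − 1, so university i contributes w_i if α_i > 1, else 0.
α_i > 1 for i ∈ {2}; NE contributions (0, 13, 0, 0), G = 13.
u_3 = (8 − 0) + 0.7·13 = 17.1.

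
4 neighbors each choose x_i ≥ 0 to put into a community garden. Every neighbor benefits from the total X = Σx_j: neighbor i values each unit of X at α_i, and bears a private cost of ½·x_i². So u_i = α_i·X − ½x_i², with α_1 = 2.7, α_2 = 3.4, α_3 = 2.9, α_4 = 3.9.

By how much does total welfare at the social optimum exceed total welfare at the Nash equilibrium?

Neighbor i's FOC: ∂u_i/∂x_i = α_i − x_i = 0, so x_i* = α_i.
NE contributions = (2.7, 3.4, 2.9, 3.9); X = 12.9.
W^NE = (Σα)·X − ½Σα_i² = 12.9² − ½·42.47 = 145.175.
Planner sets x_i = Σα_j = 12.9 for every i, so X^SO = 4·12.9 = 51.6.
W^SO = (Σα)·X^SO − ½·4·(Σα)² = (4/2)·12.9² = 332.82.
Deadweight loss = W^SO − W^NE = 187.645.

187.645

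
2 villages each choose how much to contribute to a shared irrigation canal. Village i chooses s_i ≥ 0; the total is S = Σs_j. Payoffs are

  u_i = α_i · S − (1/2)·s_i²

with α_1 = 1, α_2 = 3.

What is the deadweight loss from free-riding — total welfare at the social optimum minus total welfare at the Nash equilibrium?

Village i's FOC: ∂u_i/∂s_i = α_i − s_i = 0, so s_i* = α_i.
NE contributions = (1, 3); S = 4.
W^NE = (Σα)·S − ½Σα_i² = 4² − ½·10 = 11.
Planner sets s_i = Σα_j = 4 for every i, so S^SO = 2·4 = 8.
W^SO = (Σα)·S^SO − ½·2·(Σα)² = (2/2)·4² = 16.
Deadweight loss = W^SO − W^NE = 5.

5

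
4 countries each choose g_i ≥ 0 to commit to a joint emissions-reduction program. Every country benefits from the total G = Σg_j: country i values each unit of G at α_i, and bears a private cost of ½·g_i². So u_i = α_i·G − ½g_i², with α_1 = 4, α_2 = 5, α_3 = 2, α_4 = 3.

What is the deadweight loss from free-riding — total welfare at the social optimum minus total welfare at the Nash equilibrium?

223

Country i's FOC: ∂u_i/∂g_i = α_i − g_i = 0, so g_i* = α_i.
NE contributions = (4, 5, 2, 3); G = 14.
W^NE = (Σα)·G − ½Σα_i² = 14² − ½·54 = 169.
Planner sets g_i = Σα_j = 14 for every i, so G^SO = 4·14 = 56.
W^SO = (Σα)·G^SO − ½·4·(Σα)² = (4/2)·14² = 392.
Deadweight loss = W^SO − W^NE = 223.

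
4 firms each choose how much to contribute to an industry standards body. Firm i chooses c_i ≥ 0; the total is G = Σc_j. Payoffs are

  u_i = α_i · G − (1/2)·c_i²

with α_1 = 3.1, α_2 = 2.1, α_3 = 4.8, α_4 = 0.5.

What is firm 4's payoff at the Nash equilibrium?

Firm i's FOC: ∂u_i/∂c_i = α_i − c_i = 0, so c_i* = α_i.
NE contributions = (3.1, 2.1, 4.8, 0.5); G = 10.5.
u_4 = α_4·G − ½·(c_4)² = 0.5·10.5 − ½·0.5² = 5.125.

5.125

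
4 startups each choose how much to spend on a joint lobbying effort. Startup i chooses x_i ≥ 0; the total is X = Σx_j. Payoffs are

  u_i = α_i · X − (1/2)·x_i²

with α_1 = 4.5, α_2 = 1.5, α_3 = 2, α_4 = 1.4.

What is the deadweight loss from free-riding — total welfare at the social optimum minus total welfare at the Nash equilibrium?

Startup i's FOC: ∂u_i/∂x_i = α_i − x_i = 0, so x_i* = α_i.
NE contributions = (4.5, 1.5, 2, 1.4); X = 9.4.
W^NE = (Σα)·X − ½Σα_i² = 9.4² − ½·28.46 = 74.13.
Planner sets x_i = Σα_j = 9.4 for every i, so X^SO = 4·9.4 = 37.6.
W^SO = (Σα)·X^SO − ½·4·(Σα)² = (4/2)·9.4² = 176.72.
Deadweight loss = W^SO − W^NE = 102.59.

102.59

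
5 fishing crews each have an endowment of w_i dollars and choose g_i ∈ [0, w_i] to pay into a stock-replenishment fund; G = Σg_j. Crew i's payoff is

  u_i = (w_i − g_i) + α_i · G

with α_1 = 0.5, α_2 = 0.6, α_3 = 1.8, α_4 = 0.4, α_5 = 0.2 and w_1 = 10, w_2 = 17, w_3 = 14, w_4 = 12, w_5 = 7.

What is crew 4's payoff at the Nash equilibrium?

∂u_i/∂g_i = α_i − 1, so crew i contributes w_i if α_i > 1, else 0.
α_i > 1 for i ∈ {3}; NE contributions (0, 0, 14, 0, 0), G = 14.
u_4 = (12 − 0) + 0.4·14 = 17.6.

17.6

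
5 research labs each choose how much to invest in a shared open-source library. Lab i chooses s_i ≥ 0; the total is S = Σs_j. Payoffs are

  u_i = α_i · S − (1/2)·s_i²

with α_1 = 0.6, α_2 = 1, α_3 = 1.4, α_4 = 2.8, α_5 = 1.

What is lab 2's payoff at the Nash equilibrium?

6.3

Lab i's FOC: ∂u_i/∂s_i = α_i − s_i = 0, so s_i* = α_i.
NE contributions = (0.6, 1, 1.4, 2.8, 1); S = 6.8.
u_2 = α_2·S − ½·(s_2)² = 1·6.8 − ½·1² = 6.3.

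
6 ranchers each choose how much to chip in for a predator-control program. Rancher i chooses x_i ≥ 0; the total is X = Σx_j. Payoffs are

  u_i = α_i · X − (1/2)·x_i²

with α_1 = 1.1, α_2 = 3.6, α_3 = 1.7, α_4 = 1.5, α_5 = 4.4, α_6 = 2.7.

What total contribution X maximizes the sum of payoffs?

Planner FOC: ∂(Σu_j)/∂x_i = (Σα_j) − x_i = 0, so x_i^SO = Σα_j = 15 for every i; X^SO = 90.

90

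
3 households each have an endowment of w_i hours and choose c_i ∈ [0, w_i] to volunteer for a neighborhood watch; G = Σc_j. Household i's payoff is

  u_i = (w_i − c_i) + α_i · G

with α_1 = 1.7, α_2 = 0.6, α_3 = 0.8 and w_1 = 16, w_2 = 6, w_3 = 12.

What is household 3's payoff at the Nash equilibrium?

∂u_i/∂c_i = α_i − 1, so household i contributes w_i if α_i > 1, else 0.
α_i > 1 for i ∈ {1}; NE contributions (16, 0, 0), G = 16.
u_3 = (12 − 0) + 0.8·16 = 24.8.

24.8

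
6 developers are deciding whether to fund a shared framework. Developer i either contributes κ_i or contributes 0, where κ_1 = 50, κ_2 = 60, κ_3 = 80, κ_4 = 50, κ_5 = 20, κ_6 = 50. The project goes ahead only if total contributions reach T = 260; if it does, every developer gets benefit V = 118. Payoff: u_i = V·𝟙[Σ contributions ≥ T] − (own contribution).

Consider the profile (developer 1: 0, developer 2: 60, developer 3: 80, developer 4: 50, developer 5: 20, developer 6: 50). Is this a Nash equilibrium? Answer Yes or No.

Yes

Total = 260 ≥ 260: provided.
Developer 1 (pledges 0, payoff 118): pledging 50 → total 310, payoff 68. No gain.
Developer 2 (pledges 60, payoff 58): dropping to 0 → total 200, payoff 0. No gain.
Developer 3 (pledges 80, payoff 38): dropping to 0 → total 180, payoff 0. No gain.
Developer 4 (pledges 50, payoff 68): dropping to 0 → total 210, payoff 0. No gain.
Developer 5 (pledges 20, payoff 98): dropping to 0 → total 240, payoff 0. No gain.
Developer 6 (pledges 50, payoff 68): dropping to 0 → total 210, payoff 0. No gain.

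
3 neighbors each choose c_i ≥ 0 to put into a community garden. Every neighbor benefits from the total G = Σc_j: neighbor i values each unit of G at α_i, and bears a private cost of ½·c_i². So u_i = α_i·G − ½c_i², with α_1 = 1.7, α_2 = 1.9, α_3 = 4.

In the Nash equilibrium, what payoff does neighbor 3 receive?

22.4

Neighbor i's FOC: ∂u_i/∂c_i = α_i − c_i = 0, so c_i* = α_i.
NE contributions = (1.7, 1.9, 4); G = 7.6.
u_3 = α_3·G − ½·(c_3)² = 4·7.6 − ½·4² = 22.4.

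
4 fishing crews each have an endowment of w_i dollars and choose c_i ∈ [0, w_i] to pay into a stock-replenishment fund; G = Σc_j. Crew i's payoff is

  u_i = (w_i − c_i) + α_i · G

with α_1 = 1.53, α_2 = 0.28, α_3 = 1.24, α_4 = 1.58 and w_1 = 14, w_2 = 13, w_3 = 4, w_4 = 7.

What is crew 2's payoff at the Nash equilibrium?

∂u_i/∂c_i = α_i − 1, so crew i contributes w_i if α_i > 1, else 0.
α_i > 1 for i ∈ {1, 3, 4}; NE contributions (14, 0, 4, 7), G = 25.
u_2 = (13 − 0) + 0.28·25 = 20.

20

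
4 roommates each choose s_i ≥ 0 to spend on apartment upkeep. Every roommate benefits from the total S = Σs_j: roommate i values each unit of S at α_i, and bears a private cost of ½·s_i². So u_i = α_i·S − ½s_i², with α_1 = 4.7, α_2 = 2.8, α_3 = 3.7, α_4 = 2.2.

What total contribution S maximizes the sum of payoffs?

Planner FOC: ∂(Σu_j)/∂s_i = (Σα_j) − s_i = 0, so s_i^SO = Σα_j = 13.4 for every i; S^SO = 53.6.

53.6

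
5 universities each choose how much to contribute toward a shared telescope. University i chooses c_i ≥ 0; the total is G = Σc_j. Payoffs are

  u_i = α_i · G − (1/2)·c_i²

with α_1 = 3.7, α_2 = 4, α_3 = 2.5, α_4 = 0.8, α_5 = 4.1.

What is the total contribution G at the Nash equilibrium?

15.1

University i's FOC: ∂u_i/∂c_i = α_i − c_i = 0, so c_i* = α_i.
NE contributions = (3.7, 4, 2.5, 0.8, 4.1); G = 15.1.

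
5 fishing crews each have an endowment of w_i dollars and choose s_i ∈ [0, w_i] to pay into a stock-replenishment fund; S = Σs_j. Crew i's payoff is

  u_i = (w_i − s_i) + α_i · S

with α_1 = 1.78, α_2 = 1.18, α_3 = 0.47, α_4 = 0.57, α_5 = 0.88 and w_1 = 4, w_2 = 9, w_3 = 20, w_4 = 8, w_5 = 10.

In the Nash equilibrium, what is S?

13

∂u_i/∂s_i = α_i − 1, so crew i contributes w_i if α_i > 1, else 0.
α_i > 1 for i ∈ {1, 2}; NE contributions (4, 9, 0, 0, 0), S = 13.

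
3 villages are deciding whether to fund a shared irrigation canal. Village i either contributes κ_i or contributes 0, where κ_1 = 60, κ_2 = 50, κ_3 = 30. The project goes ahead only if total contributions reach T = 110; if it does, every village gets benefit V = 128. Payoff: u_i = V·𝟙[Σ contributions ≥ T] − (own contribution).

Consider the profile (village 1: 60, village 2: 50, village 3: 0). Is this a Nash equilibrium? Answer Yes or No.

Yes

Total = 110 ≥ 110: provided.
Village 1 (pledges 60, payoff 68): dropping to 0 → total 50, payoff 0. No gain.
Village 2 (pledges 50, payoff 78): dropping to 0 → total 60, payoff 0. No gain.
Village 3 (pledges 0, payoff 128): pledging 30 → total 140, payoff 98. No gain.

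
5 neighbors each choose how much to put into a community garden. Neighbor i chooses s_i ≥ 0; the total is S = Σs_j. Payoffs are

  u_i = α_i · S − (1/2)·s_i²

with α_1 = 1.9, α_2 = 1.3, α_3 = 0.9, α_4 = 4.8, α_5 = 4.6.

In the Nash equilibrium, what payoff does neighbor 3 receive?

Neighbor i's FOC: ∂u_i/∂s_i = α_i − s_i = 0, so s_i* = α_i.
NE contributions = (1.9, 1.3, 0.9, 4.8, 4.6); S = 13.5.
u_3 = α_3·S − ½·(s_3)² = 0.9·13.5 − ½·0.9² = 11.745.

11.745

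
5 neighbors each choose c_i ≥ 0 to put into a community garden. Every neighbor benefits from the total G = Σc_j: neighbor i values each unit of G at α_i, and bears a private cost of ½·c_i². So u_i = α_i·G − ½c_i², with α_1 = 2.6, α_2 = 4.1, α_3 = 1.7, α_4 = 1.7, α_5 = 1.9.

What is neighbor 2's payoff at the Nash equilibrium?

40.795

Neighbor i's FOC: ∂u_i/∂c_i = α_i − c_i = 0, so c_i* = α_i.
NE contributions = (2.6, 4.1, 1.7, 1.7, 1.9); G = 12.
u_2 = α_2·G − ½·(c_2)² = 4.1·12 − ½·4.1² = 40.795.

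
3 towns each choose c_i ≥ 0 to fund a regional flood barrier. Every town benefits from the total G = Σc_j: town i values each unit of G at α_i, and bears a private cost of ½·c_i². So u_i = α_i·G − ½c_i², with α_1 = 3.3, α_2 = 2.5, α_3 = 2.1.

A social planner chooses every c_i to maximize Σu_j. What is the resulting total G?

Planner FOC: ∂(Σu_j)/∂c_i = (Σα_j) − c_i = 0, so c_i^SO = Σα_j = 7.9 for every i; G^SO = 23.7.

23.7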